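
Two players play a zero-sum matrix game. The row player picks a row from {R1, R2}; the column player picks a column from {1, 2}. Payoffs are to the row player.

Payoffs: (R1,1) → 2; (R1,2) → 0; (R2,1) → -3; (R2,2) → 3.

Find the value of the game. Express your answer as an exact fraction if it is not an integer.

3/4

Row minima: R1 → 0, R2 → -3; maximin = 0.
Column maxima: 1 → 2, 2 → 3; minimax = 2.
0 ≠ 2, so there is no saddle point; optimal play is mixed.
Let the row player play R1 with probability p. Expected payoff against 1: 2p + (-3)(1−p) = 5p − 3; against 2: 0p + 3(1−p) = −3p + 3.
Setting these equal: 5p − 3 = −3p + 3 ⇒ 8p = 6 ⇒ p = 3/4, and the value is (5)·(3/4) − 3 = 3/4.
For the column player: with q = P(1), equating R1's and R2's payoffs gives 2q = −6q + 3 ⇒ q = 3/8.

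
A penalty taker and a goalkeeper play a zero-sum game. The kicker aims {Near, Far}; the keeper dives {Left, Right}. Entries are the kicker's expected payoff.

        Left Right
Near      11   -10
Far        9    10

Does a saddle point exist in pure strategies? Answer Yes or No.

No

Row minima: Near → -10, Far → 9; maximin = 9.
Column maxima: Left → 11, Right → 10; minimax = 10.
9 ≠ 10, so no pure-strategy equilibrium exists.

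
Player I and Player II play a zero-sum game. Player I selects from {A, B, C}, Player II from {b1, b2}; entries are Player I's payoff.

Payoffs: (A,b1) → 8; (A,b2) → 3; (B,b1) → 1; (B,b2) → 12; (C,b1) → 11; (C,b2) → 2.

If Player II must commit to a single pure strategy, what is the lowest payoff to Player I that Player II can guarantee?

11

Column maxima: b1 → 11, b2 → 12.
The smallest of these is 11.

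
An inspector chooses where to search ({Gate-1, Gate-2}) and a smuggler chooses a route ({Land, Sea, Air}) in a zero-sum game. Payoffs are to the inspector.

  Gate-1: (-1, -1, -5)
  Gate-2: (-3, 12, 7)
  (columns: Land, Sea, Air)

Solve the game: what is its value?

-11/7

Row minima: Gate-1 → -5, Gate-2 → -3; maximin = -3.
Column maxima: Land → -1, Sea → 12, Air → 7; minimax = -1.
-3 ≠ -1, so there is no saddle point; optimal play is mixed.
Sea is strictly dominated by Air (it gives the inspector strictly more in every row), so the smuggler never plays it.
On the remaining 2×2 (Gate-1, Gate-2 vs Land, Air):
Let the inspector play Gate-1 with probability p. Expected payoff against Land: (-1)p + (-3)(1−p) = 2p − 3; against Air: (-5)p + 7(1−p) = −12p + 7.
Setting these equal: 2p − 3 = −12p + 7 ⇒ 14p = 10 ⇒ p = 5/7, and the value is (2)·(5/7) − 3 = -11/7.
For the smuggler: with q = P(Land), equating Gate-1's and Gate-2's payoffs gives 4q − 5 = −10q + 7 ⇒ q = 6/7.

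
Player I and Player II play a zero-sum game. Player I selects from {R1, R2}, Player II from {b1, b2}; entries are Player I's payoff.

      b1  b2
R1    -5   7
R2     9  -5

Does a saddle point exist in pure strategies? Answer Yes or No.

No

Row minima: R1 → -5, R2 → -5; maximin = -5.
Column maxima: b1 → 9, b2 → 7; minimax = 7.
-5 ≠ 7, so no pure-strategy equilibrium exists.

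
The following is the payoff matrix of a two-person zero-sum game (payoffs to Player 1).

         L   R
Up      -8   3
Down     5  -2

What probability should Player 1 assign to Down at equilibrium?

Row minima: Up → -8, Down → -2; maximin = -2.
Column maxima: L → 5, R → 3; minimax = 3.
-2 ≠ 3, so there is no saddle point; optimal play is mixed.
Let Player 1 play Up with probability p. Expected payoff against L: (-8)p + 5(1−p) = −13p + 5; against R: 3p + (-2)(1−p) = 5p − 2.
Setting these equal: −13p + 5 = 5p − 2 ⇒ −18p = -7 ⇒ p = 7/18, and the value is (-13)·(7/18) + 5 = -1/18.
For Player 2: with q = P(L), equating Up's and Down's payoffs gives −11q + 3 = 7q − 2 ⇒ q = 5/18.

11/18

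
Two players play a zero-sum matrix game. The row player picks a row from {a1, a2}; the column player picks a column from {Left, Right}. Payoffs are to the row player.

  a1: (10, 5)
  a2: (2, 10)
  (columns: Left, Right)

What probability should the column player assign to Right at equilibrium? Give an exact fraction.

8/13

Row minima: a1 → 5, a2 → 2; maximin = 5.
Column maxima: Left → 10, Right → 10; minimax = 10.
5 ≠ 10, so there is no saddle point; optimal play is mixed.
Let the row player play a1 with probability p. Expected payoff against Left: 10p + 2(1−p) = 8p + 2; against Right: 5p + 10(1−p) = −5p + 10.
Setting these equal: 8p + 2 = −5p + 10 ⇒ 13p = 8 ⇒ p = 8/13, and the value is (8)·(8/13) + 2 = 90/13.
For the column player: with q = P(Left), equating a1's and a2's payoffs gives 5q + 5 = −8q + 10 ⇒ q = 5/13.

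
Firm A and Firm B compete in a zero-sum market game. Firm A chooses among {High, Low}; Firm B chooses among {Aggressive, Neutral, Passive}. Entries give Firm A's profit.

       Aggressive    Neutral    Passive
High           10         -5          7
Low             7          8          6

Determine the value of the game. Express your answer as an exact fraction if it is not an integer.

Row minima: High → -5, Low → 6; maximin = 6.
Column maxima: Aggressive → 10, Neutral → 8, Passive → 7; minimax = 7.
6 ≠ 7, so there is no saddle point; optimal play is mixed.
Aggressive is strictly dominated by Passive (it gives Firm A strictly more in every row), so Firm B never plays it.
On the remaining 2×2 (High, Low vs Neutral, Passive):
Let Firm A play High with probability p. Expected payoff against Neutral: (-5)p + 8(1−p) = −13p + 8; against Passive: 7p + 6(1−p) = p + 6.
Setting these equal: −13p + 8 = p + 6 ⇒ −14p = -2 ⇒ p = 1/7, and the value is (-13)·(1/7) + 8 = 43/7.
For Firm B: with q = P(Neutral), equating High's and Low's payoffs gives −12q + 7 = 2q + 6 ⇒ q = 1/14.

43/7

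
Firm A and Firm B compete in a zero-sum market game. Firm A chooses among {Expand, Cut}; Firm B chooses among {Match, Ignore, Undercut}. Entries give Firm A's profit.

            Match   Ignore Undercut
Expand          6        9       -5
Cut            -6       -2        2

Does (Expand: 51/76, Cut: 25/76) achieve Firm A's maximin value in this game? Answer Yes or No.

No

Against Match this mix gives (51/76)·6 + (25/76)·(-6) = 39/19.
Against Ignore this mix gives (51/76)·9 + (25/76)·(-2) = 409/76.
Against Undercut this mix gives (51/76)·(-5) + (25/76)·2 = -205/76.
Firm B will play Undercut, holding Firm A to -205/76. Shifting weight toward the row that does better against Undercut would raise this floor (the equalizing mix achieves -18/19 against both Undercut and Match), so the proposed strategy is not optimal.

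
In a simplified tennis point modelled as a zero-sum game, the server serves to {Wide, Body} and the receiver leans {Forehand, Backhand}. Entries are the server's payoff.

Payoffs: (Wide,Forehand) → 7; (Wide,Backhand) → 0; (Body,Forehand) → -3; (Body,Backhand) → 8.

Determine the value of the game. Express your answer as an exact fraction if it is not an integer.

28/9

Row minima: Wide → 0, Body → -3; maximin = 0.
Column maxima: Forehand → 7, Backhand → 8; minimax = 7.
0 ≠ 7, so there is no saddle point; optimal play is mixed.
Let the server play Wide with probability p. Expected payoff against Forehand: 7p + (-3)(1−p) = 10p − 3; against Backhand: 0p + 8(1−p) = −8p + 8.
Setting these equal: 10p − 3 = −8p + 8 ⇒ 18p = 11 ⇒ p = 11/18, and the value is (10)·(11/18) − 3 = 28/9.
For the receiver: with q = P(Forehand), equating Wide's and Body's payoffs gives 7q = −11q + 8 ⇒ q = 4/9.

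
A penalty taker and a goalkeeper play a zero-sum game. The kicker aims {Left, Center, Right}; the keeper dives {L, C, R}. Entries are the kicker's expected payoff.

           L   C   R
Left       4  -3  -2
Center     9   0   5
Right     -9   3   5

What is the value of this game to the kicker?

9/7

Row minima: Left → -3, Center → 0, Right → -9; maximin = 0.
Column maxima: L → 9, C → 3, R → 5; minimax = 3.
0 ≠ 3, so there is no saddle point; optimal play is mixed.
Left is strictly dominated by Center, so the kicker never plays it.
R is strictly dominated by C (it gives the kicker strictly more in every row), so the keeper never plays it.
On the remaining 2×2 (Center, Right vs L, C):
Let the kicker play Center with probability p. Expected payoff against L: 9p + (-9)(1−p) = 18p − 9; against C: 0p + 3(1−p) = −3p + 3.
Setting these equal: 18p − 9 = −3p + 3 ⇒ 21p = 12 ⇒ p = 4/7, and the value is (18)·(4/7) − 9 = 9/7.
For the keeper: with q = P(L), equating Center's and Right's payoffs gives 9q = −12q + 3 ⇒ q = 1/7.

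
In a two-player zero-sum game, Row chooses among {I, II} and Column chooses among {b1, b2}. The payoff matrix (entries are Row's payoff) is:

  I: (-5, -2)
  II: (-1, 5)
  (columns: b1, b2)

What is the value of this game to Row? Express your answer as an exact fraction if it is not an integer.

-1

Row minima: I → -5, II → -1; maximin = -1.
Column maxima: b1 → -1, b2 → 5; minimax = -1.
Since maximin = minimax = -1, there is a saddle point and the value is -1.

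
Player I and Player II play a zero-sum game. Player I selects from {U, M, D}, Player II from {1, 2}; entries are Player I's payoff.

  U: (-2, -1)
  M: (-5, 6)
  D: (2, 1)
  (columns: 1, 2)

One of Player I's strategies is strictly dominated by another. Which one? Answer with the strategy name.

U

D gives a strictly higher payoff than U against every column: 2 > -2, 1 > -1.
So U is strictly dominated and Player I never plays it.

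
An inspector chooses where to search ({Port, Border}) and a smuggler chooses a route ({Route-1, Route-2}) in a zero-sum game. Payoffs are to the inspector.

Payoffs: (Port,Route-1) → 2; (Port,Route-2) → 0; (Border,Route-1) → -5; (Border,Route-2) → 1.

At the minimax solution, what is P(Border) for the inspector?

Row minima: Port → 0, Border → -5; maximin = 0.
Column maxima: Route-1 → 2, Route-2 → 1; minimax = 1.
0 ≠ 1, so there is no saddle point; optimal play is mixed.
Let the inspector play Port with probability p. Expected payoff against Route-1: 2p + (-5)(1−p) = 7p − 5; against Route-2: 0p + 1(1−p) = −p + 1.
Setting these equal: 7p − 5 = −p + 1 ⇒ 8p = 6 ⇒ p = 3/4, and the value is (7)·(3/4) − 5 = 1/4.
For the smuggler: with q = P(Route-1), equating Port's and Border's payoffs gives 2q = −6q + 1 ⇒ q = 1/8.

1/4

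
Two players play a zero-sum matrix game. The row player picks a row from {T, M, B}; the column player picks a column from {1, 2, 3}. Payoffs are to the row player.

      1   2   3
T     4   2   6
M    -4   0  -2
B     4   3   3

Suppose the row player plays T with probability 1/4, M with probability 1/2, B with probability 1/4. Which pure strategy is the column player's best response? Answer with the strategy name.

If the column player plays 1, the row player's expected payoff is (1/4)·4 + (1/2)·(-4) + (1/4)·4 = 0.
If the column player plays 2, the row player's expected payoff is (1/4)·2 + (1/2)·0 + (1/4)·3 = 5/4.
If the column player plays 3, the row player's expected payoff is (1/4)·6 + (1/2)·(-2) + (1/4)·3 = 5/4.
The column player minimizes the row player's payoff; the smallest is 0, so the best response is 1.

1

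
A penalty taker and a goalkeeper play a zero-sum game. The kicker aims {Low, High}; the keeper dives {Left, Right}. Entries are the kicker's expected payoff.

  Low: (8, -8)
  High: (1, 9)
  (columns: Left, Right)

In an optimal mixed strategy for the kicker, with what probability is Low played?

1/3

Row minima: Low → -8, High → 1; maximin = 1.
Column maxima: Left → 8, Right → 9; minimax = 8.
1 ≠ 8, so there is no saddle point; optimal play is mixed.
Let the kicker play Low with probability p. Expected payoff against Left: 8p + 1(1−p) = 7p + 1; against Right: (-8)p + 9(1−p) = −17p + 9.
Setting these equal: 7p + 1 = −17p + 9 ⇒ 24p = 8 ⇒ p = 1/3, and the value is (7)·(1/3) + 1 = 10/3.
For the keeper: with q = P(Left), equating Low's and High's payoffs gives 16q − 8 = −8q + 9 ⇒ q = 17/24.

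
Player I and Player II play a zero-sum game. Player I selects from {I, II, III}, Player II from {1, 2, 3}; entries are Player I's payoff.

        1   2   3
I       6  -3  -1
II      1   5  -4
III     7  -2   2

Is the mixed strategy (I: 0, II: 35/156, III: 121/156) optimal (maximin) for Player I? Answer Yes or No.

Against 1 this mix gives (35/156)·1 + (121/156)·7 = 147/26.
Against 2 this mix gives (35/156)·5 + (121/156)·(-2) = -67/156.
Against 3 this mix gives (35/156)·(-4) + (121/156)·2 = 17/26.
Player II will play 2, holding Player I to -67/156. Shifting weight toward the row that does better against 2 would raise this floor (the equalizing mix achieves 2/13 against both 2 and 3), so the proposed strategy is not optimal.

No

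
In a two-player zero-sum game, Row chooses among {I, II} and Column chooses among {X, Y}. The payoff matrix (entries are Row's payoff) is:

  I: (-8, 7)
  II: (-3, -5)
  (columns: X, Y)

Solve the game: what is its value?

Row minima: I → -8, II → -5; maximin = -5.
Column maxima: X → -3, Y → 7; minimax = -3.
-5 ≠ -3, so there is no saddle point; optimal play is mixed.
Let Row play I with probability p. Expected payoff against X: (-8)p + (-3)(1−p) = −5p − 3; against Y: 7p + (-5)(1−p) = 12p − 5.
Setting these equal: −5p − 3 = 12p − 5 ⇒ −17p = -2 ⇒ p = 2/17, and the value is (-5)·(2/17) − 3 = -61/17.
For Column: with q = P(X), equating I's and II's payoffs gives −15q + 7 = 2q − 5 ⇒ q = 12/17.

-61/17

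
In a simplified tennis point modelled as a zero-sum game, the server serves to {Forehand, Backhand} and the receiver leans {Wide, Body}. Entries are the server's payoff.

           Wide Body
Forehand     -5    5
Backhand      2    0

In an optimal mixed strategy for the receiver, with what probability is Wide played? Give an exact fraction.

5/12

Row minima: Forehand → -5, Backhand → 0; maximin = 0.
Column maxima: Wide → 2, Body → 5; minimax = 2.
0 ≠ 2, so there is no saddle point; optimal play is mixed.
Let the server play Forehand with probability p. Expected payoff against Wide: (-5)p + 2(1−p) = −7p + 2; against Body: 5p + 0(1−p) = 5p.
Setting these equal: −7p + 2 = 5p ⇒ −12p = -2 ⇒ p = 1/6, and the value is (-7)·(1/6) + 2 = 5/6.
For the receiver: with q = P(Wide), equating Forehand's and Backhand's payoffs gives −10q + 5 = 2q ⇒ q = 5/12.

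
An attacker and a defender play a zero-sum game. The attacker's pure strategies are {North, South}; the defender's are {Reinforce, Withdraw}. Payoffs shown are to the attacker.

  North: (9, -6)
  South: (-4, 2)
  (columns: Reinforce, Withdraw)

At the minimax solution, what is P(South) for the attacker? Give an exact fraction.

Row minima: North → -6, South → -4; maximin = -4.
Column maxima: Reinforce → 9, Withdraw → 2; minimax = 2.
-4 ≠ 2, so there is no saddle point; optimal play is mixed.
Let the attacker play North with probability p. Expected payoff against Reinforce: 9p + (-4)(1−p) = 13p − 4; against Withdraw: (-6)p + 2(1−p) = −8p + 2.
Setting these equal: 13p − 4 = −8p + 2 ⇒ 21p = 6 ⇒ p = 2/7, and the value is (13)·(2/7) − 4 = -2/7.
For the defender: with q = P(Reinforce), equating North's and South's payoffs gives 15q − 6 = −6q + 2 ⇒ q = 8/21.

5/7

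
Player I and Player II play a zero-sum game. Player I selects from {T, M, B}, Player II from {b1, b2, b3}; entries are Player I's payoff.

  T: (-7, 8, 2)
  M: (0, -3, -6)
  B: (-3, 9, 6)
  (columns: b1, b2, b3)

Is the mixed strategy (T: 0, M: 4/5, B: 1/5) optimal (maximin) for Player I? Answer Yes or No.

No

Against b1 this mix gives (4/5)·0 + (1/5)·(-3) = -3/5.
Against b2 this mix gives (4/5)·(-3) + (1/5)·9 = -3/5.
Against b3 this mix gives (4/5)·(-6) + (1/5)·6 = -18/5.
Player II will play b3, holding Player I to -18/5. Shifting weight toward the row that does better against b3 would raise this floor (the equalizing mix achieves -6/5 against both b3 and b1), so the proposed strategy is not optimal.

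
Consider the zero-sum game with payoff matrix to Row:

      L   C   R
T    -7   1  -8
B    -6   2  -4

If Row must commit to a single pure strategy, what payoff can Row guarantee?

-6

Row minima: T → -8, B → -6.
The best of these is -6.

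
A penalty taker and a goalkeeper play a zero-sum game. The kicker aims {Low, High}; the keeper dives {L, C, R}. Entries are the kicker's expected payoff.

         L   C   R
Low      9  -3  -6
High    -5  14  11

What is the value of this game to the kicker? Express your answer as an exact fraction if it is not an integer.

69/31

Row minima: Low → -6, High → -5; maximin = -5.
Column maxima: L → 9, C → 14, R → 11; minimax = 9.
-5 ≠ 9, so there is no saddle point; optimal play is mixed.
C is strictly dominated by R (it gives the kicker strictly more in every row), so the keeper never plays it.
On the remaining 2×2 (Low, High vs L, R):
Let the kicker play Low with probability p. Expected payoff against L: 9p + (-5)(1−p) = 14p − 5; against R: (-6)p + 11(1−p) = −17p + 11.
Setting these equal: 14p − 5 = −17p + 11 ⇒ 31p = 16 ⇒ p = 16/31, and the value is (14)·(16/31) − 5 = 69/31.
For the keeper: with q = P(L), equating Low's and High's payoffs gives 15q − 6 = −16q + 11 ⇒ q = 17/31.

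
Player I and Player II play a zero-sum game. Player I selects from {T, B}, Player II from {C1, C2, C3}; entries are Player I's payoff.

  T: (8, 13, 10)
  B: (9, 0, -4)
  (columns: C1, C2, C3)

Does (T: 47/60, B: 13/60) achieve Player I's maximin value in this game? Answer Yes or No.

No

Against C1 this mix gives (47/60)·8 + (13/60)·9 = 493/60.
Against C2 this mix gives (47/60)·13 + (13/60)·0 = 611/60.
Against C3 this mix gives (47/60)·10 + (13/60)·(-4) = 209/30.
Player II will play C3, holding Player I to 209/30. Shifting weight toward the row that does better against C3 would raise this floor (the equalizing mix achieves 122/15 against both C3 and C1), so the proposed strategy is not optimal.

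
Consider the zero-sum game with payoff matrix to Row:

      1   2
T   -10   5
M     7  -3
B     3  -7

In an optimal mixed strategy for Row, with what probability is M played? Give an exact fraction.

Row minima: T → -10, M → -3, B → -7; maximin = -3.
Column maxima: 1 → 7, 2 → 5; minimax = 5.
-3 ≠ 5, so there is no saddle point; optimal play is mixed.
B is strictly dominated by M, so Row never plays it.
On the remaining 2×2 (T, M vs 1, 2):
Let Row play T with probability p. Expected payoff against 1: (-10)p + 7(1−p) = −17p + 7; against 2: 5p + (-3)(1−p) = 8p − 3.
Setting these equal: −17p + 7 = 8p − 3 ⇒ −25p = -10 ⇒ p = 2/5, and the value is (-17)·(2/5) + 7 = 1/5.
For Column: with q = P(1), equating T's and M's payoffs gives −15q + 5 = 10q − 3 ⇒ q = 8/25.

3/5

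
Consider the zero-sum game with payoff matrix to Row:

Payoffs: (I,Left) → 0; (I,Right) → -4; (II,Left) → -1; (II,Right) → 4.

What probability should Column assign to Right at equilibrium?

Row minima: I → -4, II → -1; maximin = -1.
Column maxima: Left → 0, Right → 4; minimax = 0.
-1 ≠ 0, so there is no saddle point; optimal play is mixed.
Let Row play I with probability p. Expected payoff against Left: 0p + (-1)(1−p) = p − 1; against Right: (-4)p + 4(1−p) = −8p + 4.
Setting these equal: p − 1 = −8p + 4 ⇒ 9p = 5 ⇒ p = 5/9, and the value is (1)·(5/9) − 1 = -4/9.
For Column: with q = P(Left), equating I's and II's payoffs gives 4q − 4 = −5q + 4 ⇒ q = 8/9.

1/9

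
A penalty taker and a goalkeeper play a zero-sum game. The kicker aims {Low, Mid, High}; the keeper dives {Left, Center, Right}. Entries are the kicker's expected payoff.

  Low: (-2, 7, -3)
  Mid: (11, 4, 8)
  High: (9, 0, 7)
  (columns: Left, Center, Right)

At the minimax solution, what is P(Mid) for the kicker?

Row minima: Low → -3, Mid → 4, High → 0; maximin = 4.
Column maxima: Left → 11, Center → 7, Right → 8; minimax = 7.
4 ≠ 7, so there is no saddle point; optimal play is mixed.
High is strictly dominated by Mid, so the kicker never plays it.
Left is strictly dominated by Right (it gives the kicker strictly more in every row), so the keeper never plays it.
On the remaining 2×2 (Low, Mid vs Center, Right):
Let the kicker play Low with probability p. Expected payoff against Center: 7p + 4(1−p) = 3p + 4; against Right: (-3)p + 8(1−p) = −11p + 8.
Setting these equal: 3p + 4 = −11p + 8 ⇒ 14p = 4 ⇒ p = 2/7, and the value is (3)·(2/7) + 4 = 34/7.
For the keeper: with q = P(Center), equating Low's and Mid's payoffs gives 10q − 3 = −4q + 8 ⇒ q = 11/14.

5/7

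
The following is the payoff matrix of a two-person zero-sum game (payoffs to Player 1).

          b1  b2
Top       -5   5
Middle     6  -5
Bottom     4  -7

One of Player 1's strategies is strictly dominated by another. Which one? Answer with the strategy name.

Middle gives a strictly higher payoff than Bottom against every column: 6 > 4, -5 > -7.
So Bottom is strictly dominated and Player 1 never plays it.

Bottom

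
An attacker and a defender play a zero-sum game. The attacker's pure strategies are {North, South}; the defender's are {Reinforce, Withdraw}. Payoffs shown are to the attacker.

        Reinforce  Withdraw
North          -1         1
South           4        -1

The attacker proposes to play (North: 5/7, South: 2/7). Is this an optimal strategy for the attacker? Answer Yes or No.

Yes

Against Reinforce this mix gives (5/7)·(-1) + (2/7)·4 = 3/7.
Against Withdraw this mix gives (5/7)·1 + (2/7)·(-1) = 3/7.
All of the defender's active replies (Reinforce, Withdraw) yield 3/7, and no column does worse for the attacker. The mix makes the defender indifferent and guarantees 3/7, so it is optimal.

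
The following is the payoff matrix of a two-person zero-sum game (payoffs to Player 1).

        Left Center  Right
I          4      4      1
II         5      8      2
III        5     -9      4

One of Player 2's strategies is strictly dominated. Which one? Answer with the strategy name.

Left

Right holds Player 1's payoff strictly below Left in every row: 1 < 4, 2 < 5, 4 < 5.
So Left is strictly dominated for Player 2.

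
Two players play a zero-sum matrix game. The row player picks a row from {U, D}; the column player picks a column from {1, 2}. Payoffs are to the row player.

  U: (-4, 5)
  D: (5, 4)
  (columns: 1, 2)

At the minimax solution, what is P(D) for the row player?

Row minima: U → -4, D → 4; maximin = 4.
Column maxima: 1 → 5, 2 → 5; minimax = 5.
4 ≠ 5, so there is no saddle point; optimal play is mixed.
Let the row player play U with probability p. Expected payoff against 1: (-4)p + 5(1−p) = −9p + 5; against 2: 5p + 4(1−p) = p + 4.
Setting these equal: −9p + 5 = p + 4 ⇒ −10p = -1 ⇒ p = 1/10, and the value is (-9)·(1/10) + 5 = 41/10.
For the column player: with q = P(1), equating U's and D's payoffs gives −9q + 5 = q + 4 ⇒ q = 1/10.

9/10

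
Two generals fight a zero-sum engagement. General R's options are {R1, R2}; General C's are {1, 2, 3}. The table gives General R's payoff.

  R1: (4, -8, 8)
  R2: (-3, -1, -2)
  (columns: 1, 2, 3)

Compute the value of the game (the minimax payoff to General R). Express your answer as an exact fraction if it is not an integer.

Row minima: R1 → -8, R2 → -3; maximin = -3.
Column maxima: 1 → 4, 2 → -1, 3 → 8; minimax = -1.
-3 ≠ -1, so there is no saddle point; optimal play is mixed.
3 is strictly dominated by 1 (it gives General R strictly more in every row), so General C never plays it.
On the remaining 2×2 (R1, R2 vs 1, 2):
Let General R play R1 with probability p. Expected payoff against 1: 4p + (-3)(1−p) = 7p − 3; against 2: (-8)p + (-1)(1−p) = −7p − 1.
Setting these equal: 7p − 3 = −7p − 1 ⇒ 14p = 2 ⇒ p = 1/7, and the value is (7)·(1/7) − 3 = -2.
For General C: with q = P(1), equating R1's and R2's payoffs gives 12q − 8 = −2q − 1 ⇒ q = 1/2.

-2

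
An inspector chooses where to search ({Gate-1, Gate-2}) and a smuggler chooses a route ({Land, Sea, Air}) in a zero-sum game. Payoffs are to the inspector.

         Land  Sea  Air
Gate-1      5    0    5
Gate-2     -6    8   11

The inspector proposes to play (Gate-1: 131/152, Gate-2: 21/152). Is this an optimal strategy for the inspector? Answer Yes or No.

Against Land this mix gives (131/152)·5 + (21/152)·(-6) = 529/152.
Against Sea this mix gives (131/152)·0 + (21/152)·8 = 21/19.
Against Air this mix gives (131/152)·5 + (21/152)·11 = 443/76.
The smuggler will play Sea, holding the inspector to 21/19. Shifting weight toward the row that does better against Sea would raise this floor (the equalizing mix achieves 40/19 against both Sea and Land), so the proposed strategy is not optimal.

No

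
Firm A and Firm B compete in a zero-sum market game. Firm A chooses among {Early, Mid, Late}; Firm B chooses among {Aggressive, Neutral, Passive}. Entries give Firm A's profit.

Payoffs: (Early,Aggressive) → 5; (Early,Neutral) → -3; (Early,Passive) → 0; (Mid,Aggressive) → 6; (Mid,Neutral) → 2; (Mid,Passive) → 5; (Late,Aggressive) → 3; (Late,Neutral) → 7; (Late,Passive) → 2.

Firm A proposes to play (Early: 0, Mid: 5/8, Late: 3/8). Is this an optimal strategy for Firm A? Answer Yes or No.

Yes

Against Aggressive this mix gives (5/8)·6 + (3/8)·3 = 39/8.
Against Neutral this mix gives (5/8)·2 + (3/8)·7 = 31/8.
Against Passive this mix gives (5/8)·5 + (3/8)·2 = 31/8.
All of Firm B's active replies (Neutral, Passive) yield 31/8, and no column does worse for Firm A. The mix makes Firm B indifferent and guarantees 31/8, so it is optimal.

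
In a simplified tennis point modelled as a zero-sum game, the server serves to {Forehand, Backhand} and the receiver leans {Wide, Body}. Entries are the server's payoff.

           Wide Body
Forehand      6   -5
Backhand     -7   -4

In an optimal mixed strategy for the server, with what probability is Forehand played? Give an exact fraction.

Row minima: Forehand → -5, Backhand → -7; maximin = -5.
Column maxima: Wide → 6, Body → -4; minimax = -4.
-5 ≠ -4, so there is no saddle point; optimal play is mixed.
Let the server play Forehand with probability p. Expected payoff against Wide: 6p + (-7)(1−p) = 13p − 7; against Body: (-5)p + (-4)(1−p) = −p − 4.
Setting these equal: 13p − 7 = −p − 4 ⇒ 14p = 3 ⇒ p = 3/14, and the value is (13)·(3/14) − 7 = -59/14.
For the receiver: with q = P(Wide), equating Forehand's and Backhand's payoffs gives 11q − 5 = −3q − 4 ⇒ q = 1/14.

3/14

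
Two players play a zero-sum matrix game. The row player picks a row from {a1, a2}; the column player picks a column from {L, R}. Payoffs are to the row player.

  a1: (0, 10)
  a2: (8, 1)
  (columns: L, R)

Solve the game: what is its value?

80/17

Row minima: a1 → 0, a2 → 1; maximin = 1.
Column maxima: L → 8, R → 10; minimax = 8.
1 ≠ 8, so there is no saddle point; optimal play is mixed.
Let the row player play a1 with probability p. Expected payoff against L: 0p + 8(1−p) = −8p + 8; against R: 10p + 1(1−p) = 9p + 1.
Setting these equal: −8p + 8 = 9p + 1 ⇒ −17p = -7 ⇒ p = 7/17, and the value is (-8)·(7/17) + 8 = 80/17.
For the column player: with q = P(L), equating a1's and a2's payoffs gives −10q + 10 = 7q + 1 ⇒ q = 9/17.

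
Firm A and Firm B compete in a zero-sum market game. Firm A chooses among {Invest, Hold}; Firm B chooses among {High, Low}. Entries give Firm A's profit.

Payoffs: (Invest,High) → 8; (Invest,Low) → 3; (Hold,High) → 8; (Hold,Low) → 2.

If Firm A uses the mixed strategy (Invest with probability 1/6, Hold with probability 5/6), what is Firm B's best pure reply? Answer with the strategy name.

If Firm B plays High, Firm A's expected payoff is (1/6)·8 + (5/6)·8 = 8.
If Firm B plays Low, Firm A's expected payoff is (1/6)·3 + (5/6)·2 = 13/6.
Firm B minimizes Firm A's payoff; the smallest is 13/6, so the best response is Low.

Low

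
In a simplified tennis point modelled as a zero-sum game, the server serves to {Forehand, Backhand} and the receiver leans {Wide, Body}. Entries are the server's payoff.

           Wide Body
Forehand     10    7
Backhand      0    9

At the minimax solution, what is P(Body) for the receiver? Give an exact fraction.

5/6

Row minima: Forehand → 7, Backhand → 0; maximin = 7.
Column maxima: Wide → 10, Body → 9; minimax = 9.
7 ≠ 9, so there is no saddle point; optimal play is mixed.
Let the server play Forehand with probability p. Expected payoff against Wide: 10p + 0(1−p) = 10p; against Body: 7p + 9(1−p) = −2p + 9.
Setting these equal: 10p = −2p + 9 ⇒ 12p = 9 ⇒ p = 3/4, and the value is (10)·(3/4) = 15/2.
For the receiver: with q = P(Wide), equating Forehand's and Backhand's payoffs gives 3q + 7 = −9q + 9 ⇒ q = 1/6.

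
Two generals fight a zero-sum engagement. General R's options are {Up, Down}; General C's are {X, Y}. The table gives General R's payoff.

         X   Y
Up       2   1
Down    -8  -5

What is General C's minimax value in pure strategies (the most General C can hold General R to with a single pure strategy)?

1

Column maxima: X → 2, Y → 1.
The smallest of these is 1.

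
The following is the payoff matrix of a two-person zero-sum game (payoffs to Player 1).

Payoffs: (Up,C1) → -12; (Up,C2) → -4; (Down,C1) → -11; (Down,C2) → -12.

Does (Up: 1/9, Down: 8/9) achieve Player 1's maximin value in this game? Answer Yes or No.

Yes

Against C1 this mix gives (1/9)·(-12) + (8/9)·(-11) = -100/9.
Against C2 this mix gives (1/9)·(-4) + (8/9)·(-12) = -100/9.
All of Player 2's active replies (C1, C2) yield -100/9, and no column does worse for Player 1. The mix makes Player 2 indifferent and guarantees -100/9, so it is optimal.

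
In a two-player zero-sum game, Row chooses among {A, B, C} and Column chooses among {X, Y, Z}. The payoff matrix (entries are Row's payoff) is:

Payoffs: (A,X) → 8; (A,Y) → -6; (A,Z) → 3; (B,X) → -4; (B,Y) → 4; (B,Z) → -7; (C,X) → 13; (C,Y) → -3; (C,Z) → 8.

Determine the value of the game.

Row minima: A → -6, B → -7, C → -3; maximin = -3.
Column maxima: X → 13, Y → 4, Z → 8; minimax = 4.
-3 ≠ 4, so there is no saddle point; optimal play is mixed.
A is strictly dominated by C, so Row never plays it.
X is strictly dominated by Z (it gives Row strictly more in every row), so Column never plays it.
On the remaining 2×2 (B, C vs Y, Z):
Let Row play B with probability p. Expected payoff against Y: 4p + (-3)(1−p) = 7p − 3; against Z: (-7)p + 8(1−p) = −15p + 8.
Setting these equal: 7p − 3 = −15p + 8 ⇒ 22p = 11 ⇒ p = 1/2, and the value is (7)·(1/2) − 3 = 1/2.
For Column: with q = P(Y), equating B's and C's payoffs gives 11q − 7 = −11q + 8 ⇒ q = 15/22.

1/2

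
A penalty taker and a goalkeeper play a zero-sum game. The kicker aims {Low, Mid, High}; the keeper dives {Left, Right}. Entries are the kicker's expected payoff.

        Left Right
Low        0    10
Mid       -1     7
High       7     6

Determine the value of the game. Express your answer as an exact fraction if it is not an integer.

Row minima: Low → 0, Mid → -1, High → 6; maximin = 6.
Column maxima: Left → 7, Right → 10; minimax = 7.
6 ≠ 7, so there is no saddle point; optimal play is mixed.
Mid is strictly dominated by Low, so the kicker never plays it.
On the remaining 2×2 (Low, High vs Left, Right):
Let the kicker play Low with probability p. Expected payoff against Left: 0p + 7(1−p) = −7p + 7; against Right: 10p + 6(1−p) = 4p + 6.
Setting these equal: −7p + 7 = 4p + 6 ⇒ −11p = -1 ⇒ p = 1/11, and the value is (-7)·(1/11) + 7 = 70/11.
For the keeper: with q = P(Left), equating Low's and High's payoffs gives −10q + 10 = q + 6 ⇒ q = 4/11.

70/11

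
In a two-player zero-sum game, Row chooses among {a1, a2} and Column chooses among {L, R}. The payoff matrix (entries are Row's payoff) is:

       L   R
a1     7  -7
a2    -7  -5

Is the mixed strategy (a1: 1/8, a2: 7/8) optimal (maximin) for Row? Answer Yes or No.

Yes

Against L this mix gives (1/8)·7 + (7/8)·(-7) = -21/4.
Against R this mix gives (1/8)·(-7) + (7/8)·(-5) = -21/4.
All of Column's active replies (L, R) yield -21/4, and no column does worse for Row. The mix makes Column indifferent and guarantees -21/4, so it is optimal.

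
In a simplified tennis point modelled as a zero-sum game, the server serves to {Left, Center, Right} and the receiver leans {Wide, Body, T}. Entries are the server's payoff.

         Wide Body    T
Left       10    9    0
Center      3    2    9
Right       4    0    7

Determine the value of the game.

Row minima: Left → 0, Center → 2, Right → 0; maximin = 2.
Column maxima: Wide → 10, Body → 9, T → 9; minimax = 9.
2 ≠ 9, so there is no saddle point; optimal play is mixed.
Wide is strictly dominated by Body (it gives the server strictly more in every row), so the receiver never plays it.
With Wide eliminated, Right is strictly dominated by Center (Center gives the server strictly more in every remaining column), so the server never plays it.
On the remaining 2×2 (Left, Center vs Body, T):
Let the server play Left with probability p. Expected payoff against Body: 9p + 2(1−p) = 7p + 2; against T: 0p + 9(1−p) = −9p + 9.
Setting these equal: 7p + 2 = −9p + 9 ⇒ 16p = 7 ⇒ p = 7/16, and the value is (7)·(7/16) + 2 = 81/16.
For the receiver: with q = P(Body), equating Left's and Center's payoffs gives 9q = −7q + 9 ⇒ q = 9/16.

81/16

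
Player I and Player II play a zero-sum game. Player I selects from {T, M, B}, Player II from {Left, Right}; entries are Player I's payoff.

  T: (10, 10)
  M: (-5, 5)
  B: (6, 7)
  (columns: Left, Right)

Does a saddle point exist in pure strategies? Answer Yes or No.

Yes

Row minima: T → 10, M → -5, B → 6; maximin = 10.
Column maxima: Left → 10, Right → 10; minimax = 10.
maximin = minimax = 10, so a saddle point exists.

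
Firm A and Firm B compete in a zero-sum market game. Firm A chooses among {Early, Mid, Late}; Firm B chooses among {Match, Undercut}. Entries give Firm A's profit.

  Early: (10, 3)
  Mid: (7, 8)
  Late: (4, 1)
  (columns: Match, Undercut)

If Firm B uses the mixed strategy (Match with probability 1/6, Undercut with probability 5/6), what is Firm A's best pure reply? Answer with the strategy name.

Expected payoff of Early: (1/6)·10 + (5/6)·3 = 25/6.
Expected payoff of Mid: (1/6)·7 + (5/6)·8 = 47/6.
Expected payoff of Late: (1/6)·4 + (5/6)·1 = 3/2.
The largest is 47/6, so Firm A's best response is Mid.

Mid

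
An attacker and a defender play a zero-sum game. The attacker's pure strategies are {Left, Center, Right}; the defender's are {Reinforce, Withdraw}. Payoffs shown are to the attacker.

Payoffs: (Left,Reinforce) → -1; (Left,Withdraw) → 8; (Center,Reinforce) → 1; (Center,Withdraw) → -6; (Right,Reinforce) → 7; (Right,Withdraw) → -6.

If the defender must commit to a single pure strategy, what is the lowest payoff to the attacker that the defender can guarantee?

Column maxima: Reinforce → 7, Withdraw → 8.
The smallest of these is 7.

7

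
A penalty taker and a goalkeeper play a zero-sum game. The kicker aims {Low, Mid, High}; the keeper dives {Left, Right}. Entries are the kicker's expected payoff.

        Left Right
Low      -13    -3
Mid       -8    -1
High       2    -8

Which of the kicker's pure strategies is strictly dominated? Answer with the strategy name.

Low

Mid gives a strictly higher payoff than Low against every column: -8 > -13, -1 > -3.
So Low is strictly dominated and the kicker never plays it.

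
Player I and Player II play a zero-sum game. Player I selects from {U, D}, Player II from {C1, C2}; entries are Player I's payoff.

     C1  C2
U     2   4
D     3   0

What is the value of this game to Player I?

Row minima: U → 2, D → 0; maximin = 2.
Column maxima: C1 → 3, C2 → 4; minimax = 3.
2 ≠ 3, so there is no saddle point; optimal play is mixed.
Let Player I play U with probability p. Expected payoff against C1: 2p + 3(1−p) = −p + 3; against C2: 4p + 0(1−p) = 4p.
Setting these equal: −p + 3 = 4p ⇒ −5p = -3 ⇒ p = 3/5, and the value is (-1)·(3/5) + 3 = 12/5.
For Player II: with q = P(C1), equating U's and D's payoffs gives −2q + 4 = 3q ⇒ q = 4/5.

12/5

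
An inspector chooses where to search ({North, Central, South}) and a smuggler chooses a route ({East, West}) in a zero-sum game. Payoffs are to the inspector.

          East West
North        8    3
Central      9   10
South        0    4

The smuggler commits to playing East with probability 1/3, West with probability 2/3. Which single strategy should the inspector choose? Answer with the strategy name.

Expected payoff of North: (1/3)·8 + (2/3)·3 = 14/3.
Expected payoff of Central: (1/3)·9 + (2/3)·10 = 29/3.
Expected payoff of South: (1/3)·0 + (2/3)·4 = 8/3.
The largest is 29/3, so the inspector's best response is Central.

Central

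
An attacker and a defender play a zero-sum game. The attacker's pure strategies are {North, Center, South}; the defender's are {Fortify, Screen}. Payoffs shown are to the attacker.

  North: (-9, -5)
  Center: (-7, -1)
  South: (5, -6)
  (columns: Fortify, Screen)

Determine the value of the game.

-47/17

Row minima: North → -9, Center → -7, South → -6; maximin = -6.
Column maxima: Fortify → 5, Screen → -1; minimax = -1.
-6 ≠ -1, so there is no saddle point; optimal play is mixed.
North is strictly dominated by Center, so the attacker never plays it.
On the remaining 2×2 (Center, South vs Fortify, Screen):
Let the attacker play Center with probability p. Expected payoff against Fortify: (-7)p + 5(1−p) = −12p + 5; against Screen: (-1)p + (-6)(1−p) = 5p − 6.
Setting these equal: −12p + 5 = 5p − 6 ⇒ −17p = -11 ⇒ p = 11/17, and the value is (-12)·(11/17) + 5 = -47/17.
For the defender: with q = P(Fortify), equating Center's and South's payoffs gives −6q − 1 = 11q − 6 ⇒ q = 5/17.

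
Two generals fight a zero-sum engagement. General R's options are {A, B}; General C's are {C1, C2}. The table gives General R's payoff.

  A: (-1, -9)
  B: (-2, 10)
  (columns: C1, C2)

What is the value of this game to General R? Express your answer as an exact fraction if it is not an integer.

-7/5

Row minima: A → -9, B → -2; maximin = -2.
Column maxima: C1 → -1, C2 → 10; minimax = -1.
-2 ≠ -1, so there is no saddle point; optimal play is mixed.
Let General R play A with probability p. Expected payoff against C1: (-1)p + (-2)(1−p) = p − 2; against C2: (-9)p + 10(1−p) = −19p + 10.
Setting these equal: p − 2 = −19p + 10 ⇒ 20p = 12 ⇒ p = 3/5, and the value is (1)·(3/5) − 2 = -7/5.
For General C: with q = P(C1), equating A's and B's payoffs gives 8q − 9 = −12q + 10 ⇒ q = 19/20.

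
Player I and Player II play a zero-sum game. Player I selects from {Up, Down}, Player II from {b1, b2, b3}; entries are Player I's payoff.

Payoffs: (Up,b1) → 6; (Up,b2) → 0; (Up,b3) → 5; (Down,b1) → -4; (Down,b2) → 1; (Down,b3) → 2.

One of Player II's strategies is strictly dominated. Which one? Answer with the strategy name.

b3

b2 holds Player I's payoff strictly below b3 in every row: 0 < 5, 1 < 2.
So b3 is strictly dominated for Player II.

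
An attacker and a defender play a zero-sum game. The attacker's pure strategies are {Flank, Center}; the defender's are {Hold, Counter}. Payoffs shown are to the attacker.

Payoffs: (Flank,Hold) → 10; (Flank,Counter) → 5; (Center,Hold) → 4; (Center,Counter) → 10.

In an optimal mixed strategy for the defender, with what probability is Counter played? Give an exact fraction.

Row minima: Flank → 5, Center → 4; maximin = 5.
Column maxima: Hold → 10, Counter → 10; minimax = 10.
5 ≠ 10, so there is no saddle point; optimal play is mixed.
Let the attacker play Flank with probability p. Expected payoff against Hold: 10p + 4(1−p) = 6p + 4; against Counter: 5p + 10(1−p) = −5p + 10.
Setting these equal: 6p + 4 = −5p + 10 ⇒ 11p = 6 ⇒ p = 6/11, and the value is (6)·(6/11) + 4 = 80/11.
For the defender: with q = P(Hold), equating Flank's and Center's payoffs gives 5q + 5 = −6q + 10 ⇒ q = 5/11.

6/11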